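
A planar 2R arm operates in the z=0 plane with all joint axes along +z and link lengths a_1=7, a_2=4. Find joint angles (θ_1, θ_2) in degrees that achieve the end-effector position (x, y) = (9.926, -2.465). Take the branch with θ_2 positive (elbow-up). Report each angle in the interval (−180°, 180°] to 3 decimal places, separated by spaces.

cos θ_2 = (104.6017−7²−4²)/(2·7·4) = 0.7072; θ_2 = 44.9946° (elbow-up)
β = atan2(-2.4650,9.9260) = -13.9466°; ψ = atan2(2.8282,9.8287) = 16.0529°
θ_1 = β − ψ = -29.9995°

-29.999 44.995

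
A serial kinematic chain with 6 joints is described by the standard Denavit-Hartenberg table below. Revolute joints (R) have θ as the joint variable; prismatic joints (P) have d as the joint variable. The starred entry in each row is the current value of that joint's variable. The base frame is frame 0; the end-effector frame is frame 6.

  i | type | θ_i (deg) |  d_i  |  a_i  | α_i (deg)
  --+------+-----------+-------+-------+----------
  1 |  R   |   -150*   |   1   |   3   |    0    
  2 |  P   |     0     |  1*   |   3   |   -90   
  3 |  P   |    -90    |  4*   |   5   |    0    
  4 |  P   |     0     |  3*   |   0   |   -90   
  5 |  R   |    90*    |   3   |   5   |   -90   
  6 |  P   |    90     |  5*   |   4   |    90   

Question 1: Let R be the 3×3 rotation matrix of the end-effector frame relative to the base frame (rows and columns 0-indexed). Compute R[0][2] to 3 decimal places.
-0.500

End-effector z-axis (col 2 of R) = (-0.5000,0.8660,-0.0000)
R[0][2] = -0.5000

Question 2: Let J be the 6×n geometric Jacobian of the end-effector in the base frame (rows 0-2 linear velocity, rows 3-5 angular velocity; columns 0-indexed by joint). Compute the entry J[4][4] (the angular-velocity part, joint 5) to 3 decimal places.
axis z_4 = (-0.8660,-0.5000,-0.0000); lever o_n−o_4 = (-1.6340,4.8301,-5.0000)
cross product → J_v[:, 4] = (2.5000,-4.3301,-5.0000)
J_ω[:, 4] = z_4
entry J[4][4] = -0.5000

-0.500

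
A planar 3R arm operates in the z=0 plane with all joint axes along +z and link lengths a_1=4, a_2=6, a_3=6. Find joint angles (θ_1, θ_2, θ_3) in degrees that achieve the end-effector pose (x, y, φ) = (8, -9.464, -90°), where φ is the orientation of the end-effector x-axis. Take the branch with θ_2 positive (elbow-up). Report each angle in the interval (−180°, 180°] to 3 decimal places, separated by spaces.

wrist centre = target − a_3·(cos φ, sin φ) = (8.0000, -3.4640)
cos θ_2 = (75.9993−4²−6²)/(2·4·6) = 0.5000; θ_2 = 60.0010° (elbow-up)
β = atan2(-3.4640,8.0000) = -23.4126°; ψ = atan2(5.1962,6.9999) = 36.5874°
θ_1 = β − ψ = -60.0000°
θ_3 = φ − θ_1 − θ_2 = -90.0010° (wrapped to (-180°,180°])

-60.000 60.001 -90.001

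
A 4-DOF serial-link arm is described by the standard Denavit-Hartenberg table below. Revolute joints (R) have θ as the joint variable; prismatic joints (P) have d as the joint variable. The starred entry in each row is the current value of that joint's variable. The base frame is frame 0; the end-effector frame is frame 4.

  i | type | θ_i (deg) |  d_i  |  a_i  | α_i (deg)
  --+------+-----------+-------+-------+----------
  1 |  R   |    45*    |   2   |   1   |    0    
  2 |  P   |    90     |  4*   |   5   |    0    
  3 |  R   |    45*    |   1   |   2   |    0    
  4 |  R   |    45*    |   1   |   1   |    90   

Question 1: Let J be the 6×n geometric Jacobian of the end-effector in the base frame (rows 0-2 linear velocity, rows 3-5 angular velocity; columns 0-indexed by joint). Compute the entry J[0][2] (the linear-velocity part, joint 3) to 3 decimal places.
0.707

axis z_2 = (0.0000,0.0000,1.0000); lever o_n−o_2 = (-2.7071,-0.7071,2.0000)
cross product → J_v[:, 2] = (0.7071,-2.7071,0.0000)
J_ω[:, 2] = z_2
entry J[0][2] = 0.7071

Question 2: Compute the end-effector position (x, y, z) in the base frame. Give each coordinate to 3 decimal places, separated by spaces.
-5.536 3.536 8.000

after link 1: o_1 = (0.7071, 0.7071, 2.0000)
after link 2: o_2 = (-2.8284, 4.2426, 6.0000)
after link 3: o_3 = (-4.8284, 4.2426, 7.0000)
after link 4: o_4 = (-5.5355, 3.5355, 8.0000)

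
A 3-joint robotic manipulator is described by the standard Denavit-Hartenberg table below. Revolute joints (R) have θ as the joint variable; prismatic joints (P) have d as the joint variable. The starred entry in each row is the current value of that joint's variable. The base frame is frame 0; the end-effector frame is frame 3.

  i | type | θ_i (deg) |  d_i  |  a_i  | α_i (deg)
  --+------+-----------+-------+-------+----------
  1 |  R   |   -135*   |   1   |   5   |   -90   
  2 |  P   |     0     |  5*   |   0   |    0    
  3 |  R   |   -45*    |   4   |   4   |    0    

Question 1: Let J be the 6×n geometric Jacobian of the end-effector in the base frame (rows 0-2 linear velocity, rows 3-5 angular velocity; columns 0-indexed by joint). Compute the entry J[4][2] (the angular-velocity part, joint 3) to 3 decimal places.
axis z_2 = (0.7071,-0.7071,0.0000); lever o_n−o_2 = (0.8284,-4.8284,2.8284)
cross product → J_v[:, 2] = (-2.0000,-2.0000,-2.8284)
J_ω[:, 2] = z_2
entry J[4][2] = -0.7071

-0.707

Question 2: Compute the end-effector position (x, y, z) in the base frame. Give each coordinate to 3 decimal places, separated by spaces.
0.828 -11.899 3.828

after link 1: o_1 = (-3.5355, -3.5355, 1.0000)
after link 2: o_2 = (0.0000, -7.0711, 1.0000)
after link 3: o_3 = (0.8284, -11.8995, 3.8284)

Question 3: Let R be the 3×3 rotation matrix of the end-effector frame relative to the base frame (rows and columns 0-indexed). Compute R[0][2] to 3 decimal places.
End-effector z-axis (col 2 of R) = (0.7071,-0.7071,0.0000)
R[0][2] = 0.7071

0.707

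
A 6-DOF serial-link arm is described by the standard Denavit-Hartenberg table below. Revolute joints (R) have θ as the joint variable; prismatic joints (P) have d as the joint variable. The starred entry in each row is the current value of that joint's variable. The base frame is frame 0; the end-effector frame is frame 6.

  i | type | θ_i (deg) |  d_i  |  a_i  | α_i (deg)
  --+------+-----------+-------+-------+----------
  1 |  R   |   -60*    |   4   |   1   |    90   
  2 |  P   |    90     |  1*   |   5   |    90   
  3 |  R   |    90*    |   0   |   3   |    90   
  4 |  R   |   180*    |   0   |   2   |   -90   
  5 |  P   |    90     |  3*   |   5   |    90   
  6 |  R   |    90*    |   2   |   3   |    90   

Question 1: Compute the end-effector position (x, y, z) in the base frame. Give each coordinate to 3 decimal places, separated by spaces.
after link 1: o_1 = (0.5000, -0.8660, 4.0000)
after link 2: o_2 = (-0.3660, -1.3660, 9.0000)
after link 3: o_3 = (-2.9641, -2.8660, 9.0000)
after link 4: o_4 = (-1.2321, -1.8660, 9.0000)
after link 5: o_5 = (-2.7321, 0.7321, 4.0000)
after link 6: o_6 = (-2.5000, 4.3301, 4.0000)

-2.500 4.330 4.000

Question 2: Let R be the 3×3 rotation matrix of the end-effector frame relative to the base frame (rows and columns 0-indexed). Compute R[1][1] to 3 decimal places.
End-effector y-axis (col 1 of R) = (0.8660,0.5000,-0.0000)
R[1][1] = 0.5000

0.500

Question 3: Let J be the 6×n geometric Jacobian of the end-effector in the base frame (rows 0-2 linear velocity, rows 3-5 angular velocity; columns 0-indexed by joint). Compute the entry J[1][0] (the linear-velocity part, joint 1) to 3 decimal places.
axis z_0 = ẑ; lever o_n−o_0 = (-2.5000,4.3301,4.0000)
cross product → J_v[:, 0] = (-4.3301,-2.5000,0.0000)
J_ω[:, 0] = z_0
entry J[1][0] = -2.5000

-2.500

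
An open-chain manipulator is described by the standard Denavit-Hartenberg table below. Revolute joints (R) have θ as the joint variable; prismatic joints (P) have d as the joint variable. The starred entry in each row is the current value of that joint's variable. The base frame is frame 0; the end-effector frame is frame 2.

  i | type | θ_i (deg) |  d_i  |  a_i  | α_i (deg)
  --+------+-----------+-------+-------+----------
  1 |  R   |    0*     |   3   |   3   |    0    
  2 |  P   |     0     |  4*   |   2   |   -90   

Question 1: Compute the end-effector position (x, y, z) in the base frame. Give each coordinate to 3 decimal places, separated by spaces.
5.000 0.000 7.000

after link 1: o_1 = (3.0000, 0.0000, 3.0000)
after link 2: o_2 = (5.0000, 0.0000, 7.0000)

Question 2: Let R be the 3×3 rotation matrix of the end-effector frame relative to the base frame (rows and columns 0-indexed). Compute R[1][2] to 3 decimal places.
1.000

End-effector z-axis (col 2 of R) = (0.0000,1.0000,0.0000)
R[1][2] = 1.0000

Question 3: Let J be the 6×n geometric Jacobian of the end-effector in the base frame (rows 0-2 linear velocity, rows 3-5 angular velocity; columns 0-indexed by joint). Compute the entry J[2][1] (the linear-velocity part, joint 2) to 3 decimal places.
prismatic axis z_1 = (0.0000,0.0000,1.0000)
J_v[:, 1] = z_1; J_ω[:, 1] = (0,0,0)
entry J[2][1] = 1.0000

1.000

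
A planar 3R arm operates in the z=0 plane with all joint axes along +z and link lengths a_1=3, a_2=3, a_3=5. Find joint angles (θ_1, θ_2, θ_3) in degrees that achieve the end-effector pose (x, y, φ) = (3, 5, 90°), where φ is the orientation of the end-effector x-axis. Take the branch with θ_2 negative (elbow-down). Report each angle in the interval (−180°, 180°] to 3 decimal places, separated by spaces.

60.000 -120.000 150.000

wrist centre = target − a_3·(cos φ, sin φ) = (3.0000, 0.0000)
cos θ_2 = (9.0000−3²−3²)/(2·3·3) = -0.5000; θ_2 = -120.0000° (elbow-down)
β = atan2(0.0000,3.0000) = 0.0000°; ψ = atan2(-2.5981,1.5000) = -60.0000°
θ_1 = β − ψ = 60.0000°
θ_3 = φ − θ_1 − θ_2 = 150.0000° (wrapped to (-180°,180°])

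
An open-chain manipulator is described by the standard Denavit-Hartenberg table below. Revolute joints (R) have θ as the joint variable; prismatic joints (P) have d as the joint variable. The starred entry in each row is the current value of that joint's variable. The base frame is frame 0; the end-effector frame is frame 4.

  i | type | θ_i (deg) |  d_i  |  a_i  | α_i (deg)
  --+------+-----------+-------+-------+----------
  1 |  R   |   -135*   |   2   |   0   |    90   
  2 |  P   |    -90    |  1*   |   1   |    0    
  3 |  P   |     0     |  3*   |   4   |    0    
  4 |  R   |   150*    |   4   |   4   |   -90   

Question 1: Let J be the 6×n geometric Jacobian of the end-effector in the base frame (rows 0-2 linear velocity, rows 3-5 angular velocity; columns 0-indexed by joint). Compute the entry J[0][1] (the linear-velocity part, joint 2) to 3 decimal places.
prismatic axis z_1 = (-0.7071,0.7071,0.0000)
J_v[:, 1] = z_1; J_ω[:, 1] = (0,0,0)
entry J[0][1] = -0.7071

-0.707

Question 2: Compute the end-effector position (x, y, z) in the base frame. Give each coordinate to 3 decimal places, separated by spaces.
after link 1: o_1 = (0.0000, 0.0000, 2.0000)
after link 2: o_2 = (-0.7071, 0.7071, 1.0000)
after link 3: o_3 = (-2.8284, 2.8284, -3.0000)
after link 4: o_4 = (-7.0711, 4.2426, 0.4641)

-7.071 4.243 0.464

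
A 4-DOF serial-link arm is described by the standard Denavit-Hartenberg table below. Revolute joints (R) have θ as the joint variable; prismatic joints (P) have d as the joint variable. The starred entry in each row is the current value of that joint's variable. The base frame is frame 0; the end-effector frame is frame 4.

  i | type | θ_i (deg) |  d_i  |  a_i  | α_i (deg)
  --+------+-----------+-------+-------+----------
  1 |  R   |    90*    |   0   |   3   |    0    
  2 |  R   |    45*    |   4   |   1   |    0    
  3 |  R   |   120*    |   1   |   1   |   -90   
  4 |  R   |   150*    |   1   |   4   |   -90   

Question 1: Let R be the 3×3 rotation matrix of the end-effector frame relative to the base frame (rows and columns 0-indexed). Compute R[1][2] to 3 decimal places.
End-effector z-axis (col 2 of R) = (0.1294,0.4830,0.8660)
R[1][2] = 0.4830

0.483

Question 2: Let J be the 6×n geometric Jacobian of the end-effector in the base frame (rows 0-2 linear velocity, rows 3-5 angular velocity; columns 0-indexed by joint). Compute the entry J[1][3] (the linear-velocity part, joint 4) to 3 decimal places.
1.932

axis z_3 = (0.9659,-0.2588,0.0000); lever o_n−o_3 = (1.8625,3.0872,-2.0000)
cross product → J_v[:, 3] = (0.5176,1.9319,3.4641)
J_ω[:, 3] = z_3
entry J[1][3] = 1.9319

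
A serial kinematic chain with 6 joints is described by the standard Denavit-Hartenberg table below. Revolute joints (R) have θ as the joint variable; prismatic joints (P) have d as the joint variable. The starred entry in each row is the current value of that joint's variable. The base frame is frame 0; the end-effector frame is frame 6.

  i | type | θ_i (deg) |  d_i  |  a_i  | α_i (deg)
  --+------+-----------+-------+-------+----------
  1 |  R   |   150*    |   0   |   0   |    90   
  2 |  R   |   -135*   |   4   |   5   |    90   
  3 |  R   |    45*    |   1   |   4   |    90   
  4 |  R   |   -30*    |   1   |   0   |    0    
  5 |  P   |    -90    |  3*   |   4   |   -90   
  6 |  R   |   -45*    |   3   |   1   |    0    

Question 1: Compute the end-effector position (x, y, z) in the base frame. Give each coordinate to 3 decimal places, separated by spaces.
after link 1: o_1 = (0.0000, 0.0000, 0.0000)
after link 2: o_2 = (5.0619, 1.6963, -3.5355)
after link 3: o_3 = (8.8205, 2.7923, -4.8284)
after link 4: o_4 = (8.9000, 1.9299, -5.3284)
after link 5: o_5 = (5.4439, -0.1572, -8.2779)
after link 6: o_6 = (5.9720, 0.7932, -11.2474)

5.972 0.793 -11.247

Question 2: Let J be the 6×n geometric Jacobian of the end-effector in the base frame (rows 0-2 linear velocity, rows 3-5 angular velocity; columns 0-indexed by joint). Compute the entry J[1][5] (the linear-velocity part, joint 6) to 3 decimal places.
axis z_5 = (0.3750,0.4906,-0.7866); lever o_n−o_5 = (0.5281,0.9504,-2.9695)
cross product → J_v[:, 5] = (-0.7093,0.6982,0.0973)
J_ω[:, 5] = z_5
entry J[1][5] = 0.6982

0.698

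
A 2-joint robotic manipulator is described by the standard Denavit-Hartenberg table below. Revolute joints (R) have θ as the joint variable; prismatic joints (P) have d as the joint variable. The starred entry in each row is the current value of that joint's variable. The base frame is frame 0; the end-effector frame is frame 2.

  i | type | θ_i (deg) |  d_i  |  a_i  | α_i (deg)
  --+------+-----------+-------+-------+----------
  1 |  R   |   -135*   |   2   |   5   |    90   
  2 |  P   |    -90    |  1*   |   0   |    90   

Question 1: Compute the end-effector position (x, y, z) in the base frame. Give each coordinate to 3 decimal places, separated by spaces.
-4.243 -2.828 2.000

after link 1: o_1 = (-3.5355, -3.5355, 2.0000)
after link 2: o_2 = (-4.2426, -2.8284, 2.0000)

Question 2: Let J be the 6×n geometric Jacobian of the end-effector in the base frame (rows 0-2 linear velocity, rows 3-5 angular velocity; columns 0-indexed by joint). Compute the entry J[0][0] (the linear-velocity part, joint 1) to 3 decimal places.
2.828

axis z_0 = ẑ; lever o_n−o_0 = (-4.2426,-2.8284,2.0000)
cross product → J_v[:, 0] = (2.8284,-4.2426,0.0000)
J_ω[:, 0] = z_0
entry J[0][0] = 2.8284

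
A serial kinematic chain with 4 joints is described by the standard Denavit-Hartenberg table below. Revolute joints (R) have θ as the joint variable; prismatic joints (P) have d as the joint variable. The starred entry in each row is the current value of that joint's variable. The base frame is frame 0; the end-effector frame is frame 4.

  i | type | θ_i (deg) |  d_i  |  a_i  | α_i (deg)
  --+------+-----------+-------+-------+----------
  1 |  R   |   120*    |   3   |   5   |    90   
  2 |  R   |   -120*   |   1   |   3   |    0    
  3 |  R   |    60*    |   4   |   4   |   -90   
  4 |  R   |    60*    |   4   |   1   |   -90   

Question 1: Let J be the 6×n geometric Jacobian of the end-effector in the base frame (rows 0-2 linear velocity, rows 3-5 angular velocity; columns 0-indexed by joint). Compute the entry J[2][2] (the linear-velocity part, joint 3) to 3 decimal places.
axis z_2 = (0.8660,0.5000,0.0000); lever o_n−o_2 = (-0.1429,6.5155,-1.8971)
cross product → J_v[:, 2] = (-0.9486,1.6429,5.7141)
J_ω[:, 2] = z_2
entry J[2][2] = 5.7141

5.714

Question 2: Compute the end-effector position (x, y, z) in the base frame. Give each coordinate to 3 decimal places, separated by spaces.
after link 1: o_1 = (-2.5000, 4.3301, 3.0000)
after link 2: o_2 = (-0.8840, 3.5311, 0.4019)
after link 3: o_3 = (1.5801, 7.2631, -3.0622)
after link 4: o_4 = (-1.0269, 10.0466, -1.4952)

-1.027 10.047 -1.495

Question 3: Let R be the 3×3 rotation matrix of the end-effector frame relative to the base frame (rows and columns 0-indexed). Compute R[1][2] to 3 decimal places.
-0.625

End-effector z-axis (col 2 of R) = (-0.2165,-0.6250,0.7500)
R[1][2] = -0.6250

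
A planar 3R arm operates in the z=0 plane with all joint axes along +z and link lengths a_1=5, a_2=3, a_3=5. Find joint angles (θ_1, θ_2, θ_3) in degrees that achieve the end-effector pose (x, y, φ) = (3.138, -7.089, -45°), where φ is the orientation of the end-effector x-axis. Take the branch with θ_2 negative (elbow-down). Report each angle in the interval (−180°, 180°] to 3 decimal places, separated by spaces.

wrist centre = target − a_3·(cos φ, sin φ) = (-0.3975, -3.5535)
cos θ_2 = (12.7852−5²−3²)/(2·5·3) = -0.7072; θ_2 = -135.0044° (elbow-down)
β = atan2(-3.5535,-0.3975) = -96.3833°; ψ = atan2(-2.1212,2.8785) = -36.3862°
θ_1 = β − ψ = -59.9970°
θ_3 = φ − θ_1 − θ_2 = 150.0015° (wrapped to (-180°,180°])

-59.997 -135.004 150.001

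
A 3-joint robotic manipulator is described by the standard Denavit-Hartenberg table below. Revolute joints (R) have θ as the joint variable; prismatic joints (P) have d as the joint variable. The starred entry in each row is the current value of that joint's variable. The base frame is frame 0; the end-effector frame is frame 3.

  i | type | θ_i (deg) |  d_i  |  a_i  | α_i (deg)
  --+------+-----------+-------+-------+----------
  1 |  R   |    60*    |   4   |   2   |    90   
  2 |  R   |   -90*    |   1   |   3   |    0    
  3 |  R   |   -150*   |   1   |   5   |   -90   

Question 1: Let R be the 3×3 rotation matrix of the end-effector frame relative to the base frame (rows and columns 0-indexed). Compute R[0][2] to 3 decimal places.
-0.433

End-effector z-axis (col 2 of R) = (-0.4330,-0.7500,-0.5000)
R[0][2] = -0.4330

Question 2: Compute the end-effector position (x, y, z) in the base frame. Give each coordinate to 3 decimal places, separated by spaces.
after link 1: o_1 = (1.0000, 1.7321, 4.0000)
after link 2: o_2 = (1.8660, 1.2321, 1.0000)
after link 3: o_3 = (1.4821, -1.4330, 5.3301)

1.482 -1.433 5.330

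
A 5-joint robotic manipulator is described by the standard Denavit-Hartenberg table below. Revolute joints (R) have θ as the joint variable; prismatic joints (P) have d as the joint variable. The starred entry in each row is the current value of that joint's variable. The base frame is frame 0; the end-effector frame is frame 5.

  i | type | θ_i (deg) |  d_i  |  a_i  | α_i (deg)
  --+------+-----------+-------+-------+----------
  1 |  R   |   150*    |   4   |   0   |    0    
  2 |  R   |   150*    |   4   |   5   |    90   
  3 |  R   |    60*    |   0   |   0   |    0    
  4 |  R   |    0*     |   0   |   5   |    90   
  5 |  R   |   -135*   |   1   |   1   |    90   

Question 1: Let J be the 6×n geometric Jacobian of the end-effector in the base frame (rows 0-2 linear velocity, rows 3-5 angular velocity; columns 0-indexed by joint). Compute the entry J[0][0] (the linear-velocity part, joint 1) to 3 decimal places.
6.585

axis z_0 = ẑ; lever o_n−o_0 = (4.6186,-6.5855,11.2178)
cross product → J_v[:, 0] = (6.5855,4.6186,-0.0000)
J_ω[:, 0] = z_0
entry J[0][0] = 6.5855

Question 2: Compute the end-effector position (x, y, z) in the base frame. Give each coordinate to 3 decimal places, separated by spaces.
after link 1: o_1 = (0.0000, 0.0000, 4.0000)
after link 2: o_2 = (2.5000, -4.3301, 8.0000)
after link 3: o_3 = (2.5000, -4.3301, 8.0000)
after link 4: o_4 = (3.7500, -6.4952, 12.3301)
after link 5: o_5 = (4.6186, -6.5855, 11.2178)

4.619 -6.585 11.218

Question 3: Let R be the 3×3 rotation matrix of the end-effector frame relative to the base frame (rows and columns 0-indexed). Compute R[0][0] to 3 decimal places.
End-effector x-axis (col 0 of R) = (0.4356,0.6597,-0.6124)
R[0][0] = 0.4356

0.436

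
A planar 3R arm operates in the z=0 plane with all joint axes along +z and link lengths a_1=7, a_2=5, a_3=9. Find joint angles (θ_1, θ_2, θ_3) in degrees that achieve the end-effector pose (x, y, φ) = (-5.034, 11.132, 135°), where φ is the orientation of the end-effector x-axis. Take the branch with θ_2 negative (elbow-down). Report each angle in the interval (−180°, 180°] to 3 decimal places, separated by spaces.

119.996 -134.999 150.003

wrist centre = target − a_3·(cos φ, sin φ) = (1.3300, 4.7680)
cos θ_2 = (24.5030−7²−5²)/(2·7·5) = -0.7071; θ_2 = -134.9995° (elbow-down)
β = atan2(4.7680,1.3300) = 74.4145°; ψ = atan2(-3.5356,3.4645) = -45.5817°
θ_1 = β − ψ = 119.9962°
θ_3 = φ − θ_1 − θ_2 = 150.0033° (wrapped to (-180°,180°])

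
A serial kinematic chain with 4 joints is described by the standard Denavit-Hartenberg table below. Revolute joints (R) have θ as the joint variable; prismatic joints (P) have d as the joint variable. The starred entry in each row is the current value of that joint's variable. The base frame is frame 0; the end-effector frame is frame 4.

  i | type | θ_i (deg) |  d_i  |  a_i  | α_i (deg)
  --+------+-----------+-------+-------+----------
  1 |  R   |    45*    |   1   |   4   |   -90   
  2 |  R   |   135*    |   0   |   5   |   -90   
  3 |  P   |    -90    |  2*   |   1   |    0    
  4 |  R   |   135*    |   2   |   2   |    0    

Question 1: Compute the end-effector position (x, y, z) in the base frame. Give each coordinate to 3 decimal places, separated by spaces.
-2.086 -2.672 -0.707

after link 1: o_1 = (2.8284, 2.8284, 1.0000)
after link 2: o_2 = (0.3284, 0.3284, -2.5355)
after link 3: o_3 = (-1.3787, 0.0355, -1.1213)
after link 4: o_4 = (-2.0858, -2.6716, -0.7071)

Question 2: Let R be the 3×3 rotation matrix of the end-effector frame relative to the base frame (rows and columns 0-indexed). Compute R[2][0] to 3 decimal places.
-0.500

End-effector x-axis (col 0 of R) = (0.1464,-0.8536,-0.5000)
R[2][0] = -0.5000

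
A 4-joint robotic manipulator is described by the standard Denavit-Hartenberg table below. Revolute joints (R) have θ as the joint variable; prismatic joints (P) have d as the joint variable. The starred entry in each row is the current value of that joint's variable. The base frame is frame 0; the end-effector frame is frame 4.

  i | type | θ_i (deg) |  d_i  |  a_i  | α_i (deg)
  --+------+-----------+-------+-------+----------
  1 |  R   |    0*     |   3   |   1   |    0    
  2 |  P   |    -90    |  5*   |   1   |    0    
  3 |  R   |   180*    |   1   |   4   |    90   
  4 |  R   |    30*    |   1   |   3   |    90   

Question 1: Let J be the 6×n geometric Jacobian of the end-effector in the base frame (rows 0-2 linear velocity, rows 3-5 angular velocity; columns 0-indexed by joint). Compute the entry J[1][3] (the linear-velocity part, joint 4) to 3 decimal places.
-1.500

axis z_3 = (1.0000,-0.0000,0.0000); lever o_n−o_3 = (1.0000,2.5981,1.5000)
cross product → J_v[:, 3] = (-0.0000,-1.5000,2.5981)
J_ω[:, 3] = z_3
entry J[1][3] = -1.5000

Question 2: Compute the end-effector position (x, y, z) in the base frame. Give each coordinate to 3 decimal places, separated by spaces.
2.000 5.598 10.500

after link 1: o_1 = (1.0000, 0.0000, 3.0000)
after link 2: o_2 = (1.0000, -1.0000, 8.0000)
after link 3: o_3 = (1.0000, 3.0000, 9.0000)
after link 4: o_4 = (2.0000, 5.5981, 10.5000)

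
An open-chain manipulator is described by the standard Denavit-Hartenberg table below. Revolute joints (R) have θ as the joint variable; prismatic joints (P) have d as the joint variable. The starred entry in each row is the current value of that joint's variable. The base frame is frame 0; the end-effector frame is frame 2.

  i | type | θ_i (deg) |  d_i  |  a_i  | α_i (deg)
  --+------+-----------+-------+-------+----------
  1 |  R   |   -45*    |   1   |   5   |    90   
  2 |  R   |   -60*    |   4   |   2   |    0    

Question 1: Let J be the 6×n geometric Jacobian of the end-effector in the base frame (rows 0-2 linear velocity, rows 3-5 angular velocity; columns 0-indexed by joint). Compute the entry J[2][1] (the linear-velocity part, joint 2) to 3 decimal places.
axis z_1 = (-0.7071,-0.7071,0.0000); lever o_n−o_1 = (-2.1213,-3.5355,-1.7321)
cross product → J_v[:, 1] = (1.2247,-1.2247,1.0000)
J_ω[:, 1] = z_1
entry J[2][1] = 1.0000

1.000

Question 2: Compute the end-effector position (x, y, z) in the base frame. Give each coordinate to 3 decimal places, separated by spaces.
1.414 -7.071 -0.732

after link 1: o_1 = (3.5355, -3.5355, 1.0000)
after link 2: o_2 = (1.4142, -7.0711, -0.7321)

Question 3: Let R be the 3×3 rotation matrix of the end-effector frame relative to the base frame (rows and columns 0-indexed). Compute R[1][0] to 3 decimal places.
-0.354

End-effector x-axis (col 0 of R) = (0.3536,-0.3536,-0.8660)
R[1][0] = -0.3536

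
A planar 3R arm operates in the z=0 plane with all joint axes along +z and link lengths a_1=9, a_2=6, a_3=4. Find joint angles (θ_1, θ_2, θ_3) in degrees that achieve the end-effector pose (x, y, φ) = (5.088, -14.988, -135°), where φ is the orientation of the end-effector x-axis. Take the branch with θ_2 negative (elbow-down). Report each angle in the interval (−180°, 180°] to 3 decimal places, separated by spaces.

wrist centre = target − a_3·(cos φ, sin φ) = (7.9164, -12.1596)
cos θ_2 = (210.5250−9²−6²)/(2·9·6) = 0.8660; θ_2 = -30.0061° (elbow-down)
β = atan2(-12.1596,7.9164) = -56.9341°; ψ = atan2(-3.0005,14.1958) = -11.9348°
θ_1 = β − ψ = -44.9992°
θ_3 = φ − θ_1 − θ_2 = -59.9947° (wrapped to (-180°,180°])

-44.999 -30.006 -59.995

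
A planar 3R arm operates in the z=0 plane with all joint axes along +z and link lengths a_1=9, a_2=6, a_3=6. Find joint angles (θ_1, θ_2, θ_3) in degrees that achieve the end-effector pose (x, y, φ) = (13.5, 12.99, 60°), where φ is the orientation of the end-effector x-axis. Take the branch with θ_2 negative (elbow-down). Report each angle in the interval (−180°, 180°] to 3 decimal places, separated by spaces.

60.000 -60.004 60.004

wrist centre = target − a_3·(cos φ, sin φ) = (10.5000, 7.7938)
cos θ_2 = (170.9941−9²−6²)/(2·9·6) = 0.4999; θ_2 = -60.0036° (elbow-down)
β = atan2(7.7938,10.5000) = 36.5854°; ψ = atan2(-5.1963,11.9997) = -23.4146°
θ_1 = β − ψ = 60.0000°
θ_3 = φ − θ_1 − θ_2 = 60.0036° (wrapped to (-180°,180°])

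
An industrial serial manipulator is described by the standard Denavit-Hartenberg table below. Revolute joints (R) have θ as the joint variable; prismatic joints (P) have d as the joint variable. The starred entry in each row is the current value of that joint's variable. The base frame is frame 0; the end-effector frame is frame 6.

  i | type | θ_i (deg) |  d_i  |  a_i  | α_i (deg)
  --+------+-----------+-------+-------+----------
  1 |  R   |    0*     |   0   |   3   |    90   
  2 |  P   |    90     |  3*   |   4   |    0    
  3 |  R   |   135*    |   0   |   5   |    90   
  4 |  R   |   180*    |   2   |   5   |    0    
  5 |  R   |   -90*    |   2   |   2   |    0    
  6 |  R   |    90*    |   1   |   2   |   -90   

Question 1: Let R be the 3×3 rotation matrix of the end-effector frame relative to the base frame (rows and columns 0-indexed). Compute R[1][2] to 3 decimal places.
1.000

End-effector z-axis (col 2 of R) = (0.0000,1.0000,0.0000)
R[1][2] = 1.0000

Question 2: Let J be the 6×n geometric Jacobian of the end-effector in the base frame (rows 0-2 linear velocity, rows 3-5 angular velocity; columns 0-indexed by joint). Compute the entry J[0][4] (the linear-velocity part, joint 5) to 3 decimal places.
1.414

axis z_4 = (-0.7071,-0.0000,0.7071); lever o_n−o_4 = (-0.7071,-2.0000,3.5355)
cross product → J_v[:, 4] = (1.4142,2.0000,1.4142)
J_ω[:, 4] = z_4
entry J[0][4] = 1.4142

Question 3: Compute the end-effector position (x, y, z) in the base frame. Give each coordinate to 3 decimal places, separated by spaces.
0.879 -5.000 8.950

after link 1: o_1 = (3.0000, 0.0000, 0.0000)
after link 2: o_2 = (3.0000, -3.0000, 4.0000)
after link 3: o_3 = (-0.5355, -3.0000, 0.4645)
after link 4: o_4 = (1.5858, -3.0000, 5.4142)
after link 5: o_5 = (0.1716, -5.0000, 6.8284)
after link 6: o_6 = (0.8787, -5.0000, 8.9497)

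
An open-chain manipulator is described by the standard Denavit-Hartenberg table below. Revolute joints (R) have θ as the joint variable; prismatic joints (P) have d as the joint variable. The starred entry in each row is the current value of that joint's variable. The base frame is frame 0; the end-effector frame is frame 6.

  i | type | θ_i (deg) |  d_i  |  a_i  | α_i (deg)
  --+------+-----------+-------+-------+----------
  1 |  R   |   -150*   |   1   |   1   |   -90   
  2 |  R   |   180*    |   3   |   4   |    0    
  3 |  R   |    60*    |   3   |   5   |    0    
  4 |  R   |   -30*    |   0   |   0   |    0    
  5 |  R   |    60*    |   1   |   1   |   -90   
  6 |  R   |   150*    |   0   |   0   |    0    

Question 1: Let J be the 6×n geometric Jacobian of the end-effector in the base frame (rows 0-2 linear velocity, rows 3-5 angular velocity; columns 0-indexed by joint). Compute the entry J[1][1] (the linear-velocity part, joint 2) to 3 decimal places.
-2.665

axis z_1 = (0.5000,-0.8660,0.0000); lever o_n−o_1 = (9.1292,-2.8122,5.3301)
cross product → J_v[:, 1] = (-4.6160,-2.6651,6.5000)
J_ω[:, 1] = z_1
entry J[1][1] = -2.6651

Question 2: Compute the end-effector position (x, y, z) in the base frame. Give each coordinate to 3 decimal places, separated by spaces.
8.263 -3.312 6.330

after link 1: o_1 = (-0.8660, -0.5000, 1.0000)
after link 2: o_2 = (4.0981, -1.0981, 1.0000)
after link 3: o_3 = (7.7631, -2.4462, 5.3301)
after link 4: o_4 = (7.7631, -2.4462, 5.3301)
after link 5: o_5 = (8.2631, -3.3122, 6.3301)
after link 6: o_6 = (8.2631, -3.3122, 6.3301)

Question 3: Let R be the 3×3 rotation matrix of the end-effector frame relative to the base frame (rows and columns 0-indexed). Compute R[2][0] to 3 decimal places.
-0.866

End-effector x-axis (col 0 of R) = (-0.2500,0.4330,-0.8660)
R[2][0] = -0.8660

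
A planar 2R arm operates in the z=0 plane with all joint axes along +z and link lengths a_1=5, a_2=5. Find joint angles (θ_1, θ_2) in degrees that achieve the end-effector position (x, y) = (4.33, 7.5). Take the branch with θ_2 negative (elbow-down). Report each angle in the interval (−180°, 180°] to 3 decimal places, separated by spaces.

cos θ_2 = (74.9989−5²−5²)/(2·5·5) = 0.5000; θ_2 = -60.0015° (elbow-down)
β = atan2(7.5000,4.3300) = 60.0007°; ψ = atan2(-4.3302,7.4999) = -30.0007°
θ_1 = β − ψ = 90.0015°

90.001 -60.001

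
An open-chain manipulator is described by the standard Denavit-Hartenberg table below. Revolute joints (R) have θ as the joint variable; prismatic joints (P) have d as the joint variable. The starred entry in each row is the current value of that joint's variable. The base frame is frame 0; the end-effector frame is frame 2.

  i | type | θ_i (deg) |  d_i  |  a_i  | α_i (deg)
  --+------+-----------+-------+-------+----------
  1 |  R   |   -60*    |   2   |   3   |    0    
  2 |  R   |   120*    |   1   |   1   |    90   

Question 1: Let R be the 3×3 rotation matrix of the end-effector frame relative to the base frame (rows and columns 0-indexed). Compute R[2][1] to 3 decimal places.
End-effector y-axis (col 1 of R) = (-0.0000,0.0000,1.0000)
R[2][1] = 1.0000

1.000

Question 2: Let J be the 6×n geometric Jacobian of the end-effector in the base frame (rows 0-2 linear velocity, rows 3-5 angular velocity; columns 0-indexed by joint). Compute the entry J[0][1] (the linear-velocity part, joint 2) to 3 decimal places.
axis z_1 = (0.0000,0.0000,1.0000); lever o_n−o_1 = (0.5000,0.8660,1.0000)
cross product → J_v[:, 1] = (-0.8660,0.5000,0.0000)
J_ω[:, 1] = z_1
entry J[0][1] = -0.8660

-0.866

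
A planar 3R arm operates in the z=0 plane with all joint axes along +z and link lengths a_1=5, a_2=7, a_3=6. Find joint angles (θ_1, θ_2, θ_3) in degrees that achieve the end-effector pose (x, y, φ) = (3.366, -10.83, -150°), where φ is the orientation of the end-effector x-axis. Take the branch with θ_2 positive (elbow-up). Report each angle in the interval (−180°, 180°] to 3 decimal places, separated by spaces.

wrist centre = target − a_3·(cos φ, sin φ) = (8.5622, -7.8300)
cos θ_2 = (134.6194−5²−7²)/(2·5·7) = 0.8660; θ_2 = 30.0040° (elbow-up)
β = atan2(-7.8300,8.5622) = -42.4426°; ψ = atan2(3.5004,11.0619) = 17.5594°
θ_1 = β − ψ = -60.0020°
θ_3 = φ − θ_1 − θ_2 = -120.0020° (wrapped to (-180°,180°])

-60.002 30.004 -120.002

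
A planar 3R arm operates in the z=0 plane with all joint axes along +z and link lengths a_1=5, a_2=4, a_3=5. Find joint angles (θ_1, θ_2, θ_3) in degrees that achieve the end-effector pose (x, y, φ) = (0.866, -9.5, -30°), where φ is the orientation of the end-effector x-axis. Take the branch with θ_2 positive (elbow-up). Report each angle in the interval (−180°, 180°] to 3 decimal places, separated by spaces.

wrist centre = target − a_3·(cos φ, sin φ) = (-3.4641, -7.0000)
cos θ_2 = (61.0002−5²−4²)/(2·5·4) = 0.5000; θ_2 = 59.9997° (elbow-up)
β = atan2(-7.0000,-3.4641) = -116.3297°; ψ = atan2(3.4641,7.0000) = 26.3294°
θ_1 = β − ψ = -142.6590°
θ_3 = φ − θ_1 − θ_2 = 52.6593° (wrapped to (-180°,180°])

-142.659 60.000 52.659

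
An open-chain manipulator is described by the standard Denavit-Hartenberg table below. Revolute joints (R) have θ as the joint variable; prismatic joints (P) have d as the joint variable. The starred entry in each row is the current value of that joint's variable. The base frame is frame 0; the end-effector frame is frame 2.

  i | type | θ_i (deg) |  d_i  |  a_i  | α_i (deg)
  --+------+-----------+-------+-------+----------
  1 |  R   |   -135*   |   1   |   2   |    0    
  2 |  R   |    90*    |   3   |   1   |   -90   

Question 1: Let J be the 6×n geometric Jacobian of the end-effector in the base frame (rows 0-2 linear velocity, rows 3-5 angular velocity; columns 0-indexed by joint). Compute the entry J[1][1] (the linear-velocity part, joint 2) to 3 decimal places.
axis z_1 = (0.0000,0.0000,1.0000); lever o_n−o_1 = (0.7071,-0.7071,3.0000)
cross product → J_v[:, 1] = (0.7071,0.7071,-0.0000)
J_ω[:, 1] = z_1
entry J[1][1] = 0.7071

0.707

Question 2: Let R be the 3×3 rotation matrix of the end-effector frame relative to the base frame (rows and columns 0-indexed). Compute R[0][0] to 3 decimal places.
End-effector x-axis (col 0 of R) = (0.7071,-0.7071,0.0000)
R[0][0] = 0.7071

0.707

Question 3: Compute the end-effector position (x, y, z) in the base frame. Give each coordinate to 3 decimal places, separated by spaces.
-0.707 -2.121 4.000

after link 1: o_1 = (-1.4142, -1.4142, 1.0000)
after link 2: o_2 = (-0.7071, -2.1213, 4.0000)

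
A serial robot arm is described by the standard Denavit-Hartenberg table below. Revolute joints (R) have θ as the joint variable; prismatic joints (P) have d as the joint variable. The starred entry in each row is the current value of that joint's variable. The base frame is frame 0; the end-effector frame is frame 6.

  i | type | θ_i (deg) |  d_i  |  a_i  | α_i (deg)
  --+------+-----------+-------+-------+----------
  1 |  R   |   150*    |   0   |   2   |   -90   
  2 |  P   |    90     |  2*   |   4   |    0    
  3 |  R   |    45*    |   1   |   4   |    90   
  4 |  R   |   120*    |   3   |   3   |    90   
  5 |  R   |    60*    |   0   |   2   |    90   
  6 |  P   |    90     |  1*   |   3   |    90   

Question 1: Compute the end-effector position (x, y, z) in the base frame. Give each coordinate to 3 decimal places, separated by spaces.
-6.130 -6.523 -9.938

after link 1: o_1 = (-1.7321, 1.0000, 0.0000)
after link 2: o_2 = (-2.7321, -0.7321, -4.0000)
after link 3: o_3 = (-0.7826, -3.0123, -6.8284)
after link 4: o_4 = (-4.8373, -3.6713, -7.8891)
after link 5: o_5 = (-6.6371, -3.6322, -8.7603)
after link 6: o_6 = (-6.1301, -6.5229, -9.9377)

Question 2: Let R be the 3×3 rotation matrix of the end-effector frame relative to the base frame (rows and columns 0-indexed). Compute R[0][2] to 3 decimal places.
-0.900

End-effector z-axis (col 2 of R) = (-0.8999,0.0196,-0.4356)
R[0][2] = -0.8999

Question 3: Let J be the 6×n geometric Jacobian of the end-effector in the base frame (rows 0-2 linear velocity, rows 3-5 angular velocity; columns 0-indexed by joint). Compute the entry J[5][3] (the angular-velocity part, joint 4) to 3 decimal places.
axis z_3 = (-0.6124,0.3536,-0.7071); lever o_n−o_3 = (-5.3476,-3.5107,-3.1092)
cross product → J_v[:, 3] = (-3.5817,1.8773,4.0405)
J_ω[:, 3] = z_3
entry J[5][3] = -0.7071

-0.707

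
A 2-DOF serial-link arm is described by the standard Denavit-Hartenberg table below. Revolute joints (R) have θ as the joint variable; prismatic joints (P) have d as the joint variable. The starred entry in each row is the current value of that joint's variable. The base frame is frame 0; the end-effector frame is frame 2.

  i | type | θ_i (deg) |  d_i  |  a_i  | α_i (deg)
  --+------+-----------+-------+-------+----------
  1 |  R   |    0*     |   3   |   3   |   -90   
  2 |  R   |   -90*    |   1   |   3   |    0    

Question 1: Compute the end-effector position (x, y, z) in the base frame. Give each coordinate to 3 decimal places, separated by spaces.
after link 1: o_1 = (3.0000, 0.0000, 3.0000)
after link 2: o_2 = (3.0000, 1.0000, 6.0000)

3.000 1.000 6.000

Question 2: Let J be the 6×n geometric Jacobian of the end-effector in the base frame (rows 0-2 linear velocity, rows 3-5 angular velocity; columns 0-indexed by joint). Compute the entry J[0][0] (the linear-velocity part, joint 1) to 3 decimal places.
axis z_0 = ẑ; lever o_n−o_0 = (3.0000,1.0000,6.0000)
cross product → J_v[:, 0] = (-1.0000,3.0000,0.0000)
J_ω[:, 0] = z_0
entry J[0][0] = -1.0000

-1.000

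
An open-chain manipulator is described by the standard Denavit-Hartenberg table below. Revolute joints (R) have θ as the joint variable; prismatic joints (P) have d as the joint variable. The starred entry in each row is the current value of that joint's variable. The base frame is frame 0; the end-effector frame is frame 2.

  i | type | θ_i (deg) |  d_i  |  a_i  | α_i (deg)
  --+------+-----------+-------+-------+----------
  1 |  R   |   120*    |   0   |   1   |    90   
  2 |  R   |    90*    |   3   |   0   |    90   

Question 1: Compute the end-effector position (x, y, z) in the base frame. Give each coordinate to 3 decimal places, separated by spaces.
2.098 2.366 0.000

after link 1: o_1 = (-0.5000, 0.8660, 0.0000)
after link 2: o_2 = (2.0981, 2.3660, 0.0000)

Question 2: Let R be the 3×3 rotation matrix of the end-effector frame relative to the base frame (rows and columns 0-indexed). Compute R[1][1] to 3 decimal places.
End-effector y-axis (col 1 of R) = (0.8660,0.5000,0.0000)
R[1][1] = 0.5000

0.500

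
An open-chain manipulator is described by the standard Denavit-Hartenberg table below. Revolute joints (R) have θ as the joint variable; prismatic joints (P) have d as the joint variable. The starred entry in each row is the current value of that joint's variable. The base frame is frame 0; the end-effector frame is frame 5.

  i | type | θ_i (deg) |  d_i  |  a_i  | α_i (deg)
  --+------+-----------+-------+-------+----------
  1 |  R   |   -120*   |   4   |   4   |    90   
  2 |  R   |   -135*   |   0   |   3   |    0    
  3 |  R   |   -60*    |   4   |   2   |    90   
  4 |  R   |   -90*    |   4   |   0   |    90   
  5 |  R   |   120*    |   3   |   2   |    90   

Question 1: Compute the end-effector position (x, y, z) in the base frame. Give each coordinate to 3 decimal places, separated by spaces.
-6.494 -1.248 7.157

after link 1: o_1 = (-2.0000, -3.4641, 4.0000)
after link 2: o_2 = (-0.9393, -1.6270, 1.8787)
after link 3: o_3 = (-3.4375, 2.0460, 2.3963)
after link 4: o_4 = (-3.9552, 1.1495, 6.2600)
after link 5: o_5 = (-6.4942, -1.2483, 7.1566)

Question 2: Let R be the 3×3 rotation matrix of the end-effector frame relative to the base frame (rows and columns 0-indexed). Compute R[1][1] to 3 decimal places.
-0.837

End-effector y-axis (col 1 of R) = (-0.4830,-0.8365,-0.2588)
R[1][1] = -0.8365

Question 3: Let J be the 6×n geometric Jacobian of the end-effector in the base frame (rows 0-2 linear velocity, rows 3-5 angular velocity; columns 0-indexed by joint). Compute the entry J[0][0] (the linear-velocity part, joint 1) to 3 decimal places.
1.248

axis z_0 = ẑ; lever o_n−o_0 = (-6.4942,-1.2483,7.1566)
cross product → J_v[:, 0] = (1.2483,-6.4942,0.0000)
J_ω[:, 0] = z_0
entry J[0][0] = 1.2483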